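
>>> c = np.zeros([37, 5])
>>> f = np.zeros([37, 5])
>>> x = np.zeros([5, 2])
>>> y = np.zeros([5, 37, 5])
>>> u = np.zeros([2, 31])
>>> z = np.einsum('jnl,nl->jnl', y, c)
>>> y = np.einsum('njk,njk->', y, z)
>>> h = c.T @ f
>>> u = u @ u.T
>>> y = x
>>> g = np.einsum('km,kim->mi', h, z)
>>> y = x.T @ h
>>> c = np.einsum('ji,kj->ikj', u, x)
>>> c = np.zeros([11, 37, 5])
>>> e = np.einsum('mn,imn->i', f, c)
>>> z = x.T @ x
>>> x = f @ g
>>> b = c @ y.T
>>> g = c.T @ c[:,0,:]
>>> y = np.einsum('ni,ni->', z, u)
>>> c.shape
(11, 37, 5)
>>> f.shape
(37, 5)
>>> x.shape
(37, 37)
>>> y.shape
()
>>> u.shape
(2, 2)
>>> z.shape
(2, 2)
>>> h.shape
(5, 5)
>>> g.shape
(5, 37, 5)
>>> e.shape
(11,)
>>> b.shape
(11, 37, 2)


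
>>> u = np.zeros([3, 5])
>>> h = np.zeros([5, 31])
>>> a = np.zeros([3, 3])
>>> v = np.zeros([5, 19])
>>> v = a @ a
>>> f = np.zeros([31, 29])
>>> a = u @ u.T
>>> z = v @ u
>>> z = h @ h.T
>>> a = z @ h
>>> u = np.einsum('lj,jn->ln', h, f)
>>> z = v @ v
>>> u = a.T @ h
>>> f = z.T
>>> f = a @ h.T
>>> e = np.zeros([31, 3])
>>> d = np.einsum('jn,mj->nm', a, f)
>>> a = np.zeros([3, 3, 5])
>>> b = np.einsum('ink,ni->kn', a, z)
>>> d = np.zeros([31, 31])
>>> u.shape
(31, 31)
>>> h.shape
(5, 31)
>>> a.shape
(3, 3, 5)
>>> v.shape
(3, 3)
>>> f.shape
(5, 5)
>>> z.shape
(3, 3)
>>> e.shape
(31, 3)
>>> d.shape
(31, 31)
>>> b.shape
(5, 3)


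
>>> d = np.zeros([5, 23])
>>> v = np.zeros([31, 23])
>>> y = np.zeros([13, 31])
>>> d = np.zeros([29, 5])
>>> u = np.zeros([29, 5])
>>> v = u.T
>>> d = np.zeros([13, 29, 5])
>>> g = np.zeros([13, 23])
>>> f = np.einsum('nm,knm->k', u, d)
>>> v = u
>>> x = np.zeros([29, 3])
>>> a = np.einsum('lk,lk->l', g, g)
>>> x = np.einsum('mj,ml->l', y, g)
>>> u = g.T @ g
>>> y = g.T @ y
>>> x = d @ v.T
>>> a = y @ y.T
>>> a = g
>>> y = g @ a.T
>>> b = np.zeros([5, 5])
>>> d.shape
(13, 29, 5)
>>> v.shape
(29, 5)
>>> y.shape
(13, 13)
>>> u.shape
(23, 23)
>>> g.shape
(13, 23)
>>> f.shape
(13,)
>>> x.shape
(13, 29, 29)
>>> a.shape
(13, 23)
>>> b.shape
(5, 5)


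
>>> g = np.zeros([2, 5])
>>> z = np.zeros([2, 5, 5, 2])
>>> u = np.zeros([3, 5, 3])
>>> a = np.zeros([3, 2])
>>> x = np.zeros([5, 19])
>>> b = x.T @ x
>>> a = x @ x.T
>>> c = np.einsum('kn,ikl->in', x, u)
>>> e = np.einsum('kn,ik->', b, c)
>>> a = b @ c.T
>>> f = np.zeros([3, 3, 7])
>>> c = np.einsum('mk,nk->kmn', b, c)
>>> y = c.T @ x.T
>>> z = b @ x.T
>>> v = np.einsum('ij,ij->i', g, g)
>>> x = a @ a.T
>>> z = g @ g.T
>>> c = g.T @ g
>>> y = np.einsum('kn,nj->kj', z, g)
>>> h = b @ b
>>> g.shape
(2, 5)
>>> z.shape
(2, 2)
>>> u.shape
(3, 5, 3)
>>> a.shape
(19, 3)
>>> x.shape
(19, 19)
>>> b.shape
(19, 19)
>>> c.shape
(5, 5)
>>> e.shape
()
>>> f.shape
(3, 3, 7)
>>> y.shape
(2, 5)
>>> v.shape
(2,)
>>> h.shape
(19, 19)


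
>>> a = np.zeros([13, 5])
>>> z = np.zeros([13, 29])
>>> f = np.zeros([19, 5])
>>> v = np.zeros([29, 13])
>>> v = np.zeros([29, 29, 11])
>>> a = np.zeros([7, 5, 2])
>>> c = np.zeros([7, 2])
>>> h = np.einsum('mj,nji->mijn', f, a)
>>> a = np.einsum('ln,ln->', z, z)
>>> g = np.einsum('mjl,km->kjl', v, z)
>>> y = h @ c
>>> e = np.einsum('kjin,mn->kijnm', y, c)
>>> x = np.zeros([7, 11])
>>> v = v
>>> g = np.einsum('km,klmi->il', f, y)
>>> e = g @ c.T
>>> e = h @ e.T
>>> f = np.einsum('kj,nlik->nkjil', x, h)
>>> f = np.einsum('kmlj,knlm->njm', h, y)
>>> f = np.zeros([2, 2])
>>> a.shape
()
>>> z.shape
(13, 29)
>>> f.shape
(2, 2)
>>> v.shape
(29, 29, 11)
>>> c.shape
(7, 2)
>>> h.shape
(19, 2, 5, 7)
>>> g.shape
(2, 2)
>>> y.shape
(19, 2, 5, 2)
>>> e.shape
(19, 2, 5, 2)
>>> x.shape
(7, 11)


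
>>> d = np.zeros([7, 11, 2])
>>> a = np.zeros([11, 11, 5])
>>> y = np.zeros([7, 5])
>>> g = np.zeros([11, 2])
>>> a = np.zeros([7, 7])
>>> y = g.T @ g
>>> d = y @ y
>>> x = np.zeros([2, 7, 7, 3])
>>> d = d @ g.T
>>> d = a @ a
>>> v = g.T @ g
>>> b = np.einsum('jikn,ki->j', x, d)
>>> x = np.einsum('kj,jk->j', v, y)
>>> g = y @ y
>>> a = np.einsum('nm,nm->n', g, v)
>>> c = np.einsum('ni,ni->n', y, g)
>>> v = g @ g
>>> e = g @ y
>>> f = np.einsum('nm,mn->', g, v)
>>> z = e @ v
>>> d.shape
(7, 7)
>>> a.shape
(2,)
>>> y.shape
(2, 2)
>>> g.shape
(2, 2)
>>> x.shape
(2,)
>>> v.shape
(2, 2)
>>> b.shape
(2,)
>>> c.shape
(2,)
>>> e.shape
(2, 2)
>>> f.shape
()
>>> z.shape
(2, 2)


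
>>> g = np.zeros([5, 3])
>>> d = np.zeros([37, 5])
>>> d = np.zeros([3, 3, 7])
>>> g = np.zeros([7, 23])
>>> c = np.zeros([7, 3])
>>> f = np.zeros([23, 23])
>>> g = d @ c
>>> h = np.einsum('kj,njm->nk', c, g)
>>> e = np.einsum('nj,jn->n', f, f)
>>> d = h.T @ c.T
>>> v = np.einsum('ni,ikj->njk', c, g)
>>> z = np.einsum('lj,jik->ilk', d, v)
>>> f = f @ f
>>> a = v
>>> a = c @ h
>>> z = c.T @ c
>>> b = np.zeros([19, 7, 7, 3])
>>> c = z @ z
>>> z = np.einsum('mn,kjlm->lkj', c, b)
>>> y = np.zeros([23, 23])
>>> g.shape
(3, 3, 3)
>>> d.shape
(7, 7)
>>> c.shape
(3, 3)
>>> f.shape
(23, 23)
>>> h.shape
(3, 7)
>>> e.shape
(23,)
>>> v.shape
(7, 3, 3)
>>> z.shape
(7, 19, 7)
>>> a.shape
(7, 7)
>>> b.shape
(19, 7, 7, 3)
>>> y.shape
(23, 23)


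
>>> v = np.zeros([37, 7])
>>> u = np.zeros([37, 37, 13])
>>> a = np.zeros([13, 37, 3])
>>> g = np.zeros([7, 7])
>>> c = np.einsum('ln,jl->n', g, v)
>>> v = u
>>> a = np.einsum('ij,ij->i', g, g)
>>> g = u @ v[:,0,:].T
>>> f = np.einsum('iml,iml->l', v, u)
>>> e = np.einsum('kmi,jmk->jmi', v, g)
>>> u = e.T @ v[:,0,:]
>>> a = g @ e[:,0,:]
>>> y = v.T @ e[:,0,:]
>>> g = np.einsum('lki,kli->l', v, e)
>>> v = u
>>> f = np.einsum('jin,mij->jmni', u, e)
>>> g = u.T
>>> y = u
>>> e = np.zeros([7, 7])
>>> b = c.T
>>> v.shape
(13, 37, 13)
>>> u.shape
(13, 37, 13)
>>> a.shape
(37, 37, 13)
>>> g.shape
(13, 37, 13)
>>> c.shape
(7,)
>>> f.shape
(13, 37, 13, 37)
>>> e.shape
(7, 7)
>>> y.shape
(13, 37, 13)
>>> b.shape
(7,)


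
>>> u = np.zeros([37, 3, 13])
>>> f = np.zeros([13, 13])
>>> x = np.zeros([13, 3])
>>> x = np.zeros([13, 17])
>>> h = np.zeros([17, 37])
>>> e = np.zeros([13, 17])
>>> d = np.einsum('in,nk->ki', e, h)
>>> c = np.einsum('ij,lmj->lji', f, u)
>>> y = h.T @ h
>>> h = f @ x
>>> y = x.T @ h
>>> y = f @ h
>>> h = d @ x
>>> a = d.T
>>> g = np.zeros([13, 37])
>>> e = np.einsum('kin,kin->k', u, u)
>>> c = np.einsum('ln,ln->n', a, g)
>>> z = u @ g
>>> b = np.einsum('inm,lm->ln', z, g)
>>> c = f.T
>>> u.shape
(37, 3, 13)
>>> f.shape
(13, 13)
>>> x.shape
(13, 17)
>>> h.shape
(37, 17)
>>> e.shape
(37,)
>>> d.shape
(37, 13)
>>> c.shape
(13, 13)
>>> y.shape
(13, 17)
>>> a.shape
(13, 37)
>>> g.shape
(13, 37)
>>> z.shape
(37, 3, 37)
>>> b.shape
(13, 3)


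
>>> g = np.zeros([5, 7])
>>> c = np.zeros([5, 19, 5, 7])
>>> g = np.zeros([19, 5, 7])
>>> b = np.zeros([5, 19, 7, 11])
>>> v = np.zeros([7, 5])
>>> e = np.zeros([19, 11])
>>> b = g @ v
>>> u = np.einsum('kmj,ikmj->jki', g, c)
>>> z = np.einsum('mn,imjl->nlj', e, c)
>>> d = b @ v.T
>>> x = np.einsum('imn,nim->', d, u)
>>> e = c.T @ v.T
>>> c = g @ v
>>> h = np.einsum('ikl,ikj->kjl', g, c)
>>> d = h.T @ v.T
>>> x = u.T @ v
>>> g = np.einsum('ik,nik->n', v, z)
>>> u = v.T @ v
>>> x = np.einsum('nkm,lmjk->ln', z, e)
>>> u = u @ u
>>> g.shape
(11,)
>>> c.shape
(19, 5, 5)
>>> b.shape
(19, 5, 5)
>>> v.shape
(7, 5)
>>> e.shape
(7, 5, 19, 7)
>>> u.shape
(5, 5)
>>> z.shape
(11, 7, 5)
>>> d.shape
(7, 5, 7)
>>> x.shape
(7, 11)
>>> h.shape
(5, 5, 7)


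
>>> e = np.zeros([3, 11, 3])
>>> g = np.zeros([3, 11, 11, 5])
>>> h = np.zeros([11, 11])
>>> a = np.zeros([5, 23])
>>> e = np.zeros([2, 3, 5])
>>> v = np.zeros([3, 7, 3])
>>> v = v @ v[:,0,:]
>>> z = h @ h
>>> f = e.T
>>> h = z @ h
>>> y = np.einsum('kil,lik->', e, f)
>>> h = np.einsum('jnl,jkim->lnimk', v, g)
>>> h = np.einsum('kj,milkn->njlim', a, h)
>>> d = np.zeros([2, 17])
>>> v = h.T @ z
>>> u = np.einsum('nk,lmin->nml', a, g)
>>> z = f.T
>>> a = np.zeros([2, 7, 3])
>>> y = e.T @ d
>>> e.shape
(2, 3, 5)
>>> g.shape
(3, 11, 11, 5)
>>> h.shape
(11, 23, 11, 7, 3)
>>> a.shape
(2, 7, 3)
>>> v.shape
(3, 7, 11, 23, 11)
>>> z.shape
(2, 3, 5)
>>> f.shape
(5, 3, 2)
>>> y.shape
(5, 3, 17)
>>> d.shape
(2, 17)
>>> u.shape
(5, 11, 3)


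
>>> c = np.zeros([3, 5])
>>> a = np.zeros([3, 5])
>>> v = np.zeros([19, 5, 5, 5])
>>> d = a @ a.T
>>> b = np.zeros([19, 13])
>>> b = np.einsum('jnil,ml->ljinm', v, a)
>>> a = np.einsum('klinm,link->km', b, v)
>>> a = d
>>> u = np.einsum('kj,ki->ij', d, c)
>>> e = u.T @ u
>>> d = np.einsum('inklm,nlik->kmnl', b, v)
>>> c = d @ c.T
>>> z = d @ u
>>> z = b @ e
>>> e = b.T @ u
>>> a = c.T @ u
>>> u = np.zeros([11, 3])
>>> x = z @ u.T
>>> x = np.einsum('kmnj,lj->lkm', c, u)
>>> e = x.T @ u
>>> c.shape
(5, 3, 19, 3)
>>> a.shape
(3, 19, 3, 3)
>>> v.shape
(19, 5, 5, 5)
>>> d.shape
(5, 3, 19, 5)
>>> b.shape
(5, 19, 5, 5, 3)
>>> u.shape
(11, 3)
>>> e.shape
(3, 5, 3)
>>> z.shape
(5, 19, 5, 5, 3)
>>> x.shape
(11, 5, 3)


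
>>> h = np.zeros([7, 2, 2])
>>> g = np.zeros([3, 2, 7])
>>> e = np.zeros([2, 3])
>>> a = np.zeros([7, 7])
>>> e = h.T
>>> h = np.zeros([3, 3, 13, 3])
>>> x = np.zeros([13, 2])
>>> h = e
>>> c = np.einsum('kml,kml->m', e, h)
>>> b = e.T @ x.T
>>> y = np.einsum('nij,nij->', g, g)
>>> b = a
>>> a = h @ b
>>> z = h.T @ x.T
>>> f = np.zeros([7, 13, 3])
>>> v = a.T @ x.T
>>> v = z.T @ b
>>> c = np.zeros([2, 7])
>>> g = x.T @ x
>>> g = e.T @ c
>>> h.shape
(2, 2, 7)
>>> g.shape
(7, 2, 7)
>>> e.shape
(2, 2, 7)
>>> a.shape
(2, 2, 7)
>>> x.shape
(13, 2)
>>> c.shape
(2, 7)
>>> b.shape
(7, 7)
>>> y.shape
()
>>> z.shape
(7, 2, 13)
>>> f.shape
(7, 13, 3)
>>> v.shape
(13, 2, 7)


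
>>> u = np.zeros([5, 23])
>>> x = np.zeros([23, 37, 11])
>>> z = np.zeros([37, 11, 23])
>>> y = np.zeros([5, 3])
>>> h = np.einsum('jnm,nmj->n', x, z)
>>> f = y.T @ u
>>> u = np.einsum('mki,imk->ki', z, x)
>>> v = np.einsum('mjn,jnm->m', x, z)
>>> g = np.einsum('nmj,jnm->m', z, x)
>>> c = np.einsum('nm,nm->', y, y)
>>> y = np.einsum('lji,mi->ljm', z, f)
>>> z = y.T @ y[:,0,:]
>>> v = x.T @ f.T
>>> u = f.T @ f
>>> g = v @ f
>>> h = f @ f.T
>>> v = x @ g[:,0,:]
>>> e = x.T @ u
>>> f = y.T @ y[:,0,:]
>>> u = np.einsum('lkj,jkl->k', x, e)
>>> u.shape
(37,)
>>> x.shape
(23, 37, 11)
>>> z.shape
(3, 11, 3)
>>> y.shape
(37, 11, 3)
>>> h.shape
(3, 3)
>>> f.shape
(3, 11, 3)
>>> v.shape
(23, 37, 23)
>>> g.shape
(11, 37, 23)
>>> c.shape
()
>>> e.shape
(11, 37, 23)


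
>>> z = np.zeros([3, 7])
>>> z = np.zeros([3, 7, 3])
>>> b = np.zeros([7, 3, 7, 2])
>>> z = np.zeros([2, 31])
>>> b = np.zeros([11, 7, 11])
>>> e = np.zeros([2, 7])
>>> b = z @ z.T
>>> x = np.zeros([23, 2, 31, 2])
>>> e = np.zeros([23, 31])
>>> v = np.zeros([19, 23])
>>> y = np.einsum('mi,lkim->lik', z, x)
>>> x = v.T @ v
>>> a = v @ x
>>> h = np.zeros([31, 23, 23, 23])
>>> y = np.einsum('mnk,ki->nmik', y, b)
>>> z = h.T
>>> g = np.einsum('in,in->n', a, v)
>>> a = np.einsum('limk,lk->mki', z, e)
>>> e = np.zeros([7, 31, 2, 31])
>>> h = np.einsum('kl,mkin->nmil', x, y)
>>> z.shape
(23, 23, 23, 31)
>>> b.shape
(2, 2)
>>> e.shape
(7, 31, 2, 31)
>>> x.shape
(23, 23)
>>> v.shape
(19, 23)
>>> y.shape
(31, 23, 2, 2)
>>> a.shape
(23, 31, 23)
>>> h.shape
(2, 31, 2, 23)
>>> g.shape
(23,)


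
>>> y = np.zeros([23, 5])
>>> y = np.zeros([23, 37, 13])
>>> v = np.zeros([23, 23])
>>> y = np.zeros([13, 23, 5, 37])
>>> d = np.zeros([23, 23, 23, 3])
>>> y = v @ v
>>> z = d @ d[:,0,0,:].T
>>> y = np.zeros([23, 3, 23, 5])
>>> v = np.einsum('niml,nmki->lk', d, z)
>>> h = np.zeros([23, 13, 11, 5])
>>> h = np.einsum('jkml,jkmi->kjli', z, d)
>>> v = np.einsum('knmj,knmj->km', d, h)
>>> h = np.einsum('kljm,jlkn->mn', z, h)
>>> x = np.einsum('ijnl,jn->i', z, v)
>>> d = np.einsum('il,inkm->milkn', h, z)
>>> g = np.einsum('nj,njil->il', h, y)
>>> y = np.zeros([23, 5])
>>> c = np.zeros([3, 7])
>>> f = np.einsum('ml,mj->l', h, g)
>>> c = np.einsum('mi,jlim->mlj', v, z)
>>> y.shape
(23, 5)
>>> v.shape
(23, 23)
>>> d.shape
(23, 23, 3, 23, 23)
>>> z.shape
(23, 23, 23, 23)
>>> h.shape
(23, 3)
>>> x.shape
(23,)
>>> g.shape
(23, 5)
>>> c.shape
(23, 23, 23)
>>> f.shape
(3,)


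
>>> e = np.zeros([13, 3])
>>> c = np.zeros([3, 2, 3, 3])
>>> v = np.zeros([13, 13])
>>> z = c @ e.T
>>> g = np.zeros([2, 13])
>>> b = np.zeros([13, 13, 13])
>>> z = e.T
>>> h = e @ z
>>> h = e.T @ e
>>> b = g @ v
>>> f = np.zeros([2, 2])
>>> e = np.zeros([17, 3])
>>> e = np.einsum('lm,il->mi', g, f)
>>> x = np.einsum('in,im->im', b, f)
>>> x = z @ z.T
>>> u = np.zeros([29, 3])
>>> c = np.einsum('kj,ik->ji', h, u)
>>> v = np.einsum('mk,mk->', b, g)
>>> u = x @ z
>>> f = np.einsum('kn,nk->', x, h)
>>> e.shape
(13, 2)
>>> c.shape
(3, 29)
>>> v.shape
()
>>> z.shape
(3, 13)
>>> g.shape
(2, 13)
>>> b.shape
(2, 13)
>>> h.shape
(3, 3)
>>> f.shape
()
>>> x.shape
(3, 3)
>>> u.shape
(3, 13)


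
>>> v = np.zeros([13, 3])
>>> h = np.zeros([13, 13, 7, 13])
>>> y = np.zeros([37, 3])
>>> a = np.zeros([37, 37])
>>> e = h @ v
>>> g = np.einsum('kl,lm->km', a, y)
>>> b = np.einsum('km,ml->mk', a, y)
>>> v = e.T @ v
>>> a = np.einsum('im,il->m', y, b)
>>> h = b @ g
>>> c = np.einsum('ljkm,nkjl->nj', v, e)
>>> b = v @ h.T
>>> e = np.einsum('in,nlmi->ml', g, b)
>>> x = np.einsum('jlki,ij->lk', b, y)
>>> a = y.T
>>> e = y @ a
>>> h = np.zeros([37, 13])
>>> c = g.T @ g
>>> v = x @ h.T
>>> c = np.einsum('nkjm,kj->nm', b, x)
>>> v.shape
(7, 37)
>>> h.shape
(37, 13)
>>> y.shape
(37, 3)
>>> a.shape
(3, 37)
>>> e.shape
(37, 37)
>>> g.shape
(37, 3)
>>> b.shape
(3, 7, 13, 37)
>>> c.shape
(3, 37)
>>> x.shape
(7, 13)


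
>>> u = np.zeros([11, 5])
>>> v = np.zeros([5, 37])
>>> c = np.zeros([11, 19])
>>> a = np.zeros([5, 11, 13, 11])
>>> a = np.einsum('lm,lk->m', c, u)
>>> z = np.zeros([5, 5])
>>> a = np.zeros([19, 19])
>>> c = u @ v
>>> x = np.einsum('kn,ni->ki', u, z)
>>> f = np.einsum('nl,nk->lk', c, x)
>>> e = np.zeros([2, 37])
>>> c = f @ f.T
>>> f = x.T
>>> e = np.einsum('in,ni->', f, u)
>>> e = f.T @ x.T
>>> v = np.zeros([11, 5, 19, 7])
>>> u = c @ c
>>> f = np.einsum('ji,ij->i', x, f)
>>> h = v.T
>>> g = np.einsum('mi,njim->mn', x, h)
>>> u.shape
(37, 37)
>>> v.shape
(11, 5, 19, 7)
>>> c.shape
(37, 37)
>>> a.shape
(19, 19)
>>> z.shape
(5, 5)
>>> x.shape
(11, 5)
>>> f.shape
(5,)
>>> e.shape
(11, 11)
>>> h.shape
(7, 19, 5, 11)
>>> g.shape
(11, 7)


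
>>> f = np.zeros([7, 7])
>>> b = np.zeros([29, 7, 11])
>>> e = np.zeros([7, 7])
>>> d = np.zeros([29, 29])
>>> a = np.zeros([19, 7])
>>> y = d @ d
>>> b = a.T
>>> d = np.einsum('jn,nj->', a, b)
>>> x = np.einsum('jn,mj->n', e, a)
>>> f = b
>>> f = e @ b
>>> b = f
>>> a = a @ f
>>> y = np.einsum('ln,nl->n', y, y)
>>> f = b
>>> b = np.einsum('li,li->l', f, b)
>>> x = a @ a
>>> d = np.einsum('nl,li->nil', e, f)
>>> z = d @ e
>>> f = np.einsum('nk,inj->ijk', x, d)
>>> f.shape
(7, 7, 19)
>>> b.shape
(7,)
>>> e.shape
(7, 7)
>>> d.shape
(7, 19, 7)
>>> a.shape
(19, 19)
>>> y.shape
(29,)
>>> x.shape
(19, 19)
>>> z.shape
(7, 19, 7)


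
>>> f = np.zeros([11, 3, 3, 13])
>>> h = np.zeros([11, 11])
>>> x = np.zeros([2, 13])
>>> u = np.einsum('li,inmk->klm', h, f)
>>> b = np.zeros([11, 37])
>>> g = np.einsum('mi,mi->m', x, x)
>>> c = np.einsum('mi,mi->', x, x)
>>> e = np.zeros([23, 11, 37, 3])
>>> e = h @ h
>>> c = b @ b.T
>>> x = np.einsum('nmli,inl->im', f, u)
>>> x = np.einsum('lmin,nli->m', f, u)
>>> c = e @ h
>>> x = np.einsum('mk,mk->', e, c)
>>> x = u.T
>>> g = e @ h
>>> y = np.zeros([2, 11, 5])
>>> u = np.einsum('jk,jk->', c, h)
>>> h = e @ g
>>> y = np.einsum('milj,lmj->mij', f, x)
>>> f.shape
(11, 3, 3, 13)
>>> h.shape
(11, 11)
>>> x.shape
(3, 11, 13)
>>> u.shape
()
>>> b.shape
(11, 37)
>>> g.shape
(11, 11)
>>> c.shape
(11, 11)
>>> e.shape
(11, 11)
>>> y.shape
(11, 3, 13)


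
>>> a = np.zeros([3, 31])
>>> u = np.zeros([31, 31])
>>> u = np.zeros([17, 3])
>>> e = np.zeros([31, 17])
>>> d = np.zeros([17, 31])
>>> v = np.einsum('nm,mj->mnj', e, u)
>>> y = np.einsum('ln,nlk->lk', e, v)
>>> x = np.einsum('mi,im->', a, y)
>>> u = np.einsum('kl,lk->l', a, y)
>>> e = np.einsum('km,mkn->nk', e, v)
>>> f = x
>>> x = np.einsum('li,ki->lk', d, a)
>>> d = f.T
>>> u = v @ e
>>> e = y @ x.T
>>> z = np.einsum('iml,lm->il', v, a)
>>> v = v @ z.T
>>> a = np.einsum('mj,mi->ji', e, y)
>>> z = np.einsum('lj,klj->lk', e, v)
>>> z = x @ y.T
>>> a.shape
(17, 3)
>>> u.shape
(17, 31, 31)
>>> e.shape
(31, 17)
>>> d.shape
()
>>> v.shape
(17, 31, 17)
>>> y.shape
(31, 3)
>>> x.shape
(17, 3)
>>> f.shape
()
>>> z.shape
(17, 31)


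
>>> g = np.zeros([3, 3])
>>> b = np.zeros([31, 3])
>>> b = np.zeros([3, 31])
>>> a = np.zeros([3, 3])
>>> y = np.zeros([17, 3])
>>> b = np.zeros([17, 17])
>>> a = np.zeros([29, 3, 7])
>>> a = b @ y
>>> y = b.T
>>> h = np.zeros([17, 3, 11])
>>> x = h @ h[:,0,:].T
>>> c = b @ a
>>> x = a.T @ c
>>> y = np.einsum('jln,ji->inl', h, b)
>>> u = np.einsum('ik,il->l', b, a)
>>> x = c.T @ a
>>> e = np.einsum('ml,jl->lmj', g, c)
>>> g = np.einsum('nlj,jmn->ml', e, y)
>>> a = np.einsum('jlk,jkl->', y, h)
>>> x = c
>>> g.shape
(11, 3)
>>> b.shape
(17, 17)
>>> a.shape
()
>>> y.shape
(17, 11, 3)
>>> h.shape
(17, 3, 11)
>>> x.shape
(17, 3)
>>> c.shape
(17, 3)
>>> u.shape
(3,)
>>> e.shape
(3, 3, 17)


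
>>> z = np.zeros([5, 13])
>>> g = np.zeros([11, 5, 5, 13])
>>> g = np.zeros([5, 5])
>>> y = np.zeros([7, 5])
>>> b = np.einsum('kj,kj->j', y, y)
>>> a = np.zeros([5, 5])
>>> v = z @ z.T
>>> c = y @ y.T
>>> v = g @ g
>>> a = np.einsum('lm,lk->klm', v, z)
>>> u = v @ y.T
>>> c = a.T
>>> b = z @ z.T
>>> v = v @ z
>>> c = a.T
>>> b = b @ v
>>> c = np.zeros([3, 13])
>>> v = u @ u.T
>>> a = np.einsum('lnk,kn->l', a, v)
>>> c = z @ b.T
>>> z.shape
(5, 13)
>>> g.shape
(5, 5)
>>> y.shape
(7, 5)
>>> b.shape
(5, 13)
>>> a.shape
(13,)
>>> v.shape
(5, 5)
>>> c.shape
(5, 5)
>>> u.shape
(5, 7)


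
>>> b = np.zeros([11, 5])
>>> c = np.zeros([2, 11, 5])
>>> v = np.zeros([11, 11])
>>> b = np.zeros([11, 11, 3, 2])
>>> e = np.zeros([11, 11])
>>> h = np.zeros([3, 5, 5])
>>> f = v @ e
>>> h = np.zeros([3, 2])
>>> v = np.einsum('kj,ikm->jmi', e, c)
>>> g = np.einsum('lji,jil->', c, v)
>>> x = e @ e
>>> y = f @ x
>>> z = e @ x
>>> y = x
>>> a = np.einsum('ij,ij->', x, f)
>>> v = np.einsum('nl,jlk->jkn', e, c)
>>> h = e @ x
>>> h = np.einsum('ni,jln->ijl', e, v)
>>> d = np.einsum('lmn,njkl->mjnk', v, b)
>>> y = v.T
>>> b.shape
(11, 11, 3, 2)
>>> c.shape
(2, 11, 5)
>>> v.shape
(2, 5, 11)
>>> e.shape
(11, 11)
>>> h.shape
(11, 2, 5)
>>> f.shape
(11, 11)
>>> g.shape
()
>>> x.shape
(11, 11)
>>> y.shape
(11, 5, 2)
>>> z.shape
(11, 11)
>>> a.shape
()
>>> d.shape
(5, 11, 11, 3)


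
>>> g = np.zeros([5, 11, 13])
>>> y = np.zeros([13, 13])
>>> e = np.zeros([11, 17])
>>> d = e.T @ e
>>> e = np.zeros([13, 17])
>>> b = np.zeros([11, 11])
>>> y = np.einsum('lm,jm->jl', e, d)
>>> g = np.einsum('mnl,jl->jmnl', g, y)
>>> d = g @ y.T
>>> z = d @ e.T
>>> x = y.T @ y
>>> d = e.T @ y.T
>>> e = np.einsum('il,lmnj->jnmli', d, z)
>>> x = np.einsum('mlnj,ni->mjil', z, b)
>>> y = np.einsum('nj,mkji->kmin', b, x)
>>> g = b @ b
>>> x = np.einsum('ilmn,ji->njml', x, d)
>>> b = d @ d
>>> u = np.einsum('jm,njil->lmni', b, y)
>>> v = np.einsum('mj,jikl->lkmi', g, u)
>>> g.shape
(11, 11)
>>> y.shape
(13, 17, 5, 11)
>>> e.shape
(13, 11, 5, 17, 17)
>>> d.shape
(17, 17)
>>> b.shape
(17, 17)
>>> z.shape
(17, 5, 11, 13)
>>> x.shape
(5, 17, 11, 13)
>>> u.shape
(11, 17, 13, 5)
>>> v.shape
(5, 13, 11, 17)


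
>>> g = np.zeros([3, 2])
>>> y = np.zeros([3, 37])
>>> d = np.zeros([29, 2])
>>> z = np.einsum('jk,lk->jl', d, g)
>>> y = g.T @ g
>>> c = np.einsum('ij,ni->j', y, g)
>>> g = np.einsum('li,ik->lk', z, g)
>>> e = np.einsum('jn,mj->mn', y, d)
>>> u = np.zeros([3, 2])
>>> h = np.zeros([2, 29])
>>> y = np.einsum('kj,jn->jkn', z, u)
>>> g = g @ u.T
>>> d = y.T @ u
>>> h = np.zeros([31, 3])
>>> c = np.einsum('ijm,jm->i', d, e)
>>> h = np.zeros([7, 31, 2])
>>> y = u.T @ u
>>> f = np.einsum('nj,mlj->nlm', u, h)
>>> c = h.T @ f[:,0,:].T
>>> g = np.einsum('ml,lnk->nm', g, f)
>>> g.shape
(31, 29)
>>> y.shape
(2, 2)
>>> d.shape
(2, 29, 2)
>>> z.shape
(29, 3)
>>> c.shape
(2, 31, 3)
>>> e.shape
(29, 2)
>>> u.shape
(3, 2)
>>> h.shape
(7, 31, 2)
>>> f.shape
(3, 31, 7)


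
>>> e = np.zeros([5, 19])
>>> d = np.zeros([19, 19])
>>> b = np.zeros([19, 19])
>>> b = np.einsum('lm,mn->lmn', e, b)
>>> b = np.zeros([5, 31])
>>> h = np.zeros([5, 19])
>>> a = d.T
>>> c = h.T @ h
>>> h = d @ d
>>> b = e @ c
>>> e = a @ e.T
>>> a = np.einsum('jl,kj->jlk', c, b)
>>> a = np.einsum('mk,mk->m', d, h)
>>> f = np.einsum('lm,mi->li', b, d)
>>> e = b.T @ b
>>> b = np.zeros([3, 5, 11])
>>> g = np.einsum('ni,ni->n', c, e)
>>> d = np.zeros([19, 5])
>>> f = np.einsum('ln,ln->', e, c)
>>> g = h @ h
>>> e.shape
(19, 19)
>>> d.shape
(19, 5)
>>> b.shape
(3, 5, 11)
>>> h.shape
(19, 19)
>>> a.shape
(19,)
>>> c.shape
(19, 19)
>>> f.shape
()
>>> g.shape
(19, 19)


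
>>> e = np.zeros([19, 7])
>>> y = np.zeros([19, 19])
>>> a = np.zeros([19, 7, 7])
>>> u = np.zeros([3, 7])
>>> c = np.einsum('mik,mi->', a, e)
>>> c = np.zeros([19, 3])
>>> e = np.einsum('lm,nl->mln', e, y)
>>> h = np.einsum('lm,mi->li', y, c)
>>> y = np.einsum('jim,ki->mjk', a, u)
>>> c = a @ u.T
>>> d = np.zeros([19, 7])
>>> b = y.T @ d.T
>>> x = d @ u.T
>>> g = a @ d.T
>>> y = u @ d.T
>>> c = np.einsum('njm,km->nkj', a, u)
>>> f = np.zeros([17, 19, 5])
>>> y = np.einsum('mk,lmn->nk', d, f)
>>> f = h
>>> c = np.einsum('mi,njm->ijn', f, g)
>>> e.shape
(7, 19, 19)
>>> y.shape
(5, 7)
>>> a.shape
(19, 7, 7)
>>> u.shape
(3, 7)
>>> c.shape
(3, 7, 19)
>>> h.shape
(19, 3)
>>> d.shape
(19, 7)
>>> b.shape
(3, 19, 19)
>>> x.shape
(19, 3)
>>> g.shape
(19, 7, 19)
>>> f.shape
(19, 3)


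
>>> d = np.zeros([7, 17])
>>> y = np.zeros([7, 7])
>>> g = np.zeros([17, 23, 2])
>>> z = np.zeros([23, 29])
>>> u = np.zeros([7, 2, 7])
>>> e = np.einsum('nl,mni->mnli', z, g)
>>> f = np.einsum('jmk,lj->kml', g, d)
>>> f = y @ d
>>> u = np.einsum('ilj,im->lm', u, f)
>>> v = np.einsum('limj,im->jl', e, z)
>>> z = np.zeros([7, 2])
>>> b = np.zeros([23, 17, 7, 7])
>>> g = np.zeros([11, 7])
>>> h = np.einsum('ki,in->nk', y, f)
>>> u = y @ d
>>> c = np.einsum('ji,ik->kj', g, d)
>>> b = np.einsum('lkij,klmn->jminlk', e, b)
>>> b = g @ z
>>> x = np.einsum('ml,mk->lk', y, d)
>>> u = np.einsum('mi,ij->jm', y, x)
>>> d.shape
(7, 17)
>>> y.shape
(7, 7)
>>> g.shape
(11, 7)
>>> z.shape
(7, 2)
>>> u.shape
(17, 7)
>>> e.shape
(17, 23, 29, 2)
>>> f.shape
(7, 17)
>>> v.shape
(2, 17)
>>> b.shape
(11, 2)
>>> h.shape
(17, 7)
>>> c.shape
(17, 11)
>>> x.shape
(7, 17)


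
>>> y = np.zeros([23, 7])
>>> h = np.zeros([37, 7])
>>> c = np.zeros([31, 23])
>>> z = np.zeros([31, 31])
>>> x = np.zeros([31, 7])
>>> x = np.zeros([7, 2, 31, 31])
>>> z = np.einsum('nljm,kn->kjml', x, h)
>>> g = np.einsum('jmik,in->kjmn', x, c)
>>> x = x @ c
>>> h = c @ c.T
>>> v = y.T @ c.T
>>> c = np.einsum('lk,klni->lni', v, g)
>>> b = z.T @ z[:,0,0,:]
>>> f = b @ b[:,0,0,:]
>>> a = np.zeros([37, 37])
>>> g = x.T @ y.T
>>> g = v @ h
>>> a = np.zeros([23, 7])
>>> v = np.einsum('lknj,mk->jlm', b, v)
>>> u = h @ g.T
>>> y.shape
(23, 7)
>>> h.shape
(31, 31)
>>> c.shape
(7, 2, 23)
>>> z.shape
(37, 31, 31, 2)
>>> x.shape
(7, 2, 31, 23)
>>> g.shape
(7, 31)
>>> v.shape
(2, 2, 7)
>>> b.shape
(2, 31, 31, 2)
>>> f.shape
(2, 31, 31, 2)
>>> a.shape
(23, 7)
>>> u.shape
(31, 7)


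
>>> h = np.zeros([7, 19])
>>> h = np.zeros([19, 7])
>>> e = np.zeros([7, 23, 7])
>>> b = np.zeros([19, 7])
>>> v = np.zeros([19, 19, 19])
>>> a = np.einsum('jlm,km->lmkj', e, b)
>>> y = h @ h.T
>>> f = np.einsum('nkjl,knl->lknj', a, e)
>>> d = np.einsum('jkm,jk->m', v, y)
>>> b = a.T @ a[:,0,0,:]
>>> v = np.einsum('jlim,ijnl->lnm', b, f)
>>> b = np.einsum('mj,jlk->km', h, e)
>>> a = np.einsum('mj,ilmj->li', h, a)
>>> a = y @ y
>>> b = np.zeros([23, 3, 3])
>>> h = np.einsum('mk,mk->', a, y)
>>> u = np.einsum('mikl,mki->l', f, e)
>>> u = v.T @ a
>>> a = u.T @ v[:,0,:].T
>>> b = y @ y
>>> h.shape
()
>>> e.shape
(7, 23, 7)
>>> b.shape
(19, 19)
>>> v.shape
(19, 23, 7)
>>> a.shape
(19, 23, 19)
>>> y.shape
(19, 19)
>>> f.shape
(7, 7, 23, 19)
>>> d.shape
(19,)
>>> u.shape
(7, 23, 19)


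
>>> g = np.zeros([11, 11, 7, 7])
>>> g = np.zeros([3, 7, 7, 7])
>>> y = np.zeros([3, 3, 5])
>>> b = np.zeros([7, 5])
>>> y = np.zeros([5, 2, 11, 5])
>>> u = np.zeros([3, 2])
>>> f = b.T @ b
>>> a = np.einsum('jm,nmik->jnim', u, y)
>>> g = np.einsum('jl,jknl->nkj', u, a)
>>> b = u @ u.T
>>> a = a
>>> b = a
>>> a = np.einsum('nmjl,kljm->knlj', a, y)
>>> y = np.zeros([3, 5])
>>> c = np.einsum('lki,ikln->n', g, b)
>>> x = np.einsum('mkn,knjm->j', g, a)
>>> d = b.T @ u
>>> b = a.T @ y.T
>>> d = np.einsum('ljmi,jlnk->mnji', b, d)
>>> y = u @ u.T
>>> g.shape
(11, 5, 3)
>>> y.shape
(3, 3)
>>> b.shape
(11, 2, 3, 3)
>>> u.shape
(3, 2)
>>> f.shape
(5, 5)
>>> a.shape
(5, 3, 2, 11)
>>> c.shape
(2,)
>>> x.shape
(2,)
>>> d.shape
(3, 5, 2, 3)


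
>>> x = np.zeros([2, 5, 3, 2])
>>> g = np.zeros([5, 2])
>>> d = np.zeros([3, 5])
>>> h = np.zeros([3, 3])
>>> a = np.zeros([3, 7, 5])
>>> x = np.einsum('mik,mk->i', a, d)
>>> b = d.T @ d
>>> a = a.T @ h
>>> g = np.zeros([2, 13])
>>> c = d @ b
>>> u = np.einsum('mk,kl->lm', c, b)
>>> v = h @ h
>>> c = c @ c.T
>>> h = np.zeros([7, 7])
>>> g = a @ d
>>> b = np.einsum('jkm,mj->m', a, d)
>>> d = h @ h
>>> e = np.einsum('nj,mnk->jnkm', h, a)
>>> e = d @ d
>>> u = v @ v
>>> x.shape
(7,)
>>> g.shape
(5, 7, 5)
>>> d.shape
(7, 7)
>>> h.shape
(7, 7)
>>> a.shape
(5, 7, 3)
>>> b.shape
(3,)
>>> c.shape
(3, 3)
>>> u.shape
(3, 3)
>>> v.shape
(3, 3)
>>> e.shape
(7, 7)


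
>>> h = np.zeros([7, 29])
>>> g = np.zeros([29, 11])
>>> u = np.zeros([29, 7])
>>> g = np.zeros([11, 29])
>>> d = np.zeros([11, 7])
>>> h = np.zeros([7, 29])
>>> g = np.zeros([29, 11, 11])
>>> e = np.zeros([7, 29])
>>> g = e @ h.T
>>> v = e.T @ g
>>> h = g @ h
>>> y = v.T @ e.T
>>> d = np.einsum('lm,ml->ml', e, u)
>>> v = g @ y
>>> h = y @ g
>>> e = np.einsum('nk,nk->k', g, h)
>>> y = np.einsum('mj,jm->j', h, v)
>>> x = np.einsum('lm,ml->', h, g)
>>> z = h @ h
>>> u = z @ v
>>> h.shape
(7, 7)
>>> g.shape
(7, 7)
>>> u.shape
(7, 7)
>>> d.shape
(29, 7)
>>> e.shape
(7,)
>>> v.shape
(7, 7)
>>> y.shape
(7,)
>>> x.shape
()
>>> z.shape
(7, 7)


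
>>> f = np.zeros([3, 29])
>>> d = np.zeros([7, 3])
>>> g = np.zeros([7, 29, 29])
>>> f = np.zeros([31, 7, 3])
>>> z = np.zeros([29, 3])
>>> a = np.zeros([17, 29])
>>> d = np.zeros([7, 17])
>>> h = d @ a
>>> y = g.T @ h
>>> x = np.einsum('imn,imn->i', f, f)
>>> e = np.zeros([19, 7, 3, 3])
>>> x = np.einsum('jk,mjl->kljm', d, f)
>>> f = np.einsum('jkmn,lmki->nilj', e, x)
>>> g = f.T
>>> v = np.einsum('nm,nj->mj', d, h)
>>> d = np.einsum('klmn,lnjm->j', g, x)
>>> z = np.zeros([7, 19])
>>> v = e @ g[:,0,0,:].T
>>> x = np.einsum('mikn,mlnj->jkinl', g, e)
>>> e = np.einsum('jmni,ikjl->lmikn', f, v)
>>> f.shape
(3, 31, 17, 19)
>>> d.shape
(7,)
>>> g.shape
(19, 17, 31, 3)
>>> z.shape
(7, 19)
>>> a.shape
(17, 29)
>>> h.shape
(7, 29)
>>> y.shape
(29, 29, 29)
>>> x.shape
(3, 31, 17, 3, 7)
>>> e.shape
(19, 31, 19, 7, 17)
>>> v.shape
(19, 7, 3, 19)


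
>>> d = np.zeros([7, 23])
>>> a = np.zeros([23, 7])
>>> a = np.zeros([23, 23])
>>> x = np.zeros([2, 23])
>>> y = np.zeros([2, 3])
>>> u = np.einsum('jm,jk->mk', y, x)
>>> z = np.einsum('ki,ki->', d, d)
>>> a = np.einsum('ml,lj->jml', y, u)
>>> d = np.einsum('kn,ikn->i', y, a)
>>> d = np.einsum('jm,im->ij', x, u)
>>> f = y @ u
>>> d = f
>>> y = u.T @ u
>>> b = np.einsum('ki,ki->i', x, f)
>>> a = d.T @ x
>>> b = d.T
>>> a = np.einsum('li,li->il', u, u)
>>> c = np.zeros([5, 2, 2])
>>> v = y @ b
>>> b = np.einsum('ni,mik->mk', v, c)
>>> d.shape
(2, 23)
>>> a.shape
(23, 3)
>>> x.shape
(2, 23)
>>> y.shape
(23, 23)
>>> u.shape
(3, 23)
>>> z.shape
()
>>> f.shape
(2, 23)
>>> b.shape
(5, 2)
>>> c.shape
(5, 2, 2)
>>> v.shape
(23, 2)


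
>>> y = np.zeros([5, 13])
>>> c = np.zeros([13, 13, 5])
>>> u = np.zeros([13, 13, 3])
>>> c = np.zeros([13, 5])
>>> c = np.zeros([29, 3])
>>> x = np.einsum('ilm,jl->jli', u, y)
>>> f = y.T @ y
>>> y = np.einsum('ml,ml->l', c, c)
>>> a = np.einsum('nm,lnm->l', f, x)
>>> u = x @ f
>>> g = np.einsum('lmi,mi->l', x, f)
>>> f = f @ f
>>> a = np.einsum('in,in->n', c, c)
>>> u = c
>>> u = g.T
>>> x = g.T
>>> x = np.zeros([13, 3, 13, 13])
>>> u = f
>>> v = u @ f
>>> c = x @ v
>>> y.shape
(3,)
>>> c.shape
(13, 3, 13, 13)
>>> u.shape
(13, 13)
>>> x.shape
(13, 3, 13, 13)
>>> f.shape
(13, 13)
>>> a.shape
(3,)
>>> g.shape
(5,)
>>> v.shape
(13, 13)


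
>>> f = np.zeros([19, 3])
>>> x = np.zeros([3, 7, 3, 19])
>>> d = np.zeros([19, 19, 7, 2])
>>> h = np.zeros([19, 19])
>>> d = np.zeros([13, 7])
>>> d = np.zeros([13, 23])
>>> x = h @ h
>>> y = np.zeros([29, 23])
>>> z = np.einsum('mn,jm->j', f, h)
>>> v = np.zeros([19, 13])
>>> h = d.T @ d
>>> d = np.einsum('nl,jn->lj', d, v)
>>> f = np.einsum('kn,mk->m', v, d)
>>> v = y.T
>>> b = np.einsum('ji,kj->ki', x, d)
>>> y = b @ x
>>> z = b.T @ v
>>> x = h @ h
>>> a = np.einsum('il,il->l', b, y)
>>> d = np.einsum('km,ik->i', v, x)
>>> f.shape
(23,)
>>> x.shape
(23, 23)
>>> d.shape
(23,)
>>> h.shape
(23, 23)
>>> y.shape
(23, 19)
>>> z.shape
(19, 29)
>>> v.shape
(23, 29)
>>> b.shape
(23, 19)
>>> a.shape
(19,)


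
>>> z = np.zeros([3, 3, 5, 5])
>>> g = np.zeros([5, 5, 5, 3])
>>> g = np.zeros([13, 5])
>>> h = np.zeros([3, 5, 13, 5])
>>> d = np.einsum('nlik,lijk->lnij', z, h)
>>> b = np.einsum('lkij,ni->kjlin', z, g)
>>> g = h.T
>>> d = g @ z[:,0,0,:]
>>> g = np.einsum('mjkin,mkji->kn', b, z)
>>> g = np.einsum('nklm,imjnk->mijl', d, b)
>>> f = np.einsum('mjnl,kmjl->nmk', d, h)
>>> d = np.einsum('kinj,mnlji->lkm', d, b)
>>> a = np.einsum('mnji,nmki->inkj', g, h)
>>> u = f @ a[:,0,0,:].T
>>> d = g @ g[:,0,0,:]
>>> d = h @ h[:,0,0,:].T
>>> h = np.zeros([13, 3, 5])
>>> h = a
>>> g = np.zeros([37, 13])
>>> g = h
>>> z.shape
(3, 3, 5, 5)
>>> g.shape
(5, 3, 13, 3)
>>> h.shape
(5, 3, 13, 3)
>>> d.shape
(3, 5, 13, 3)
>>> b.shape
(3, 5, 3, 5, 13)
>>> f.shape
(5, 5, 3)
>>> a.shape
(5, 3, 13, 3)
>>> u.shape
(5, 5, 5)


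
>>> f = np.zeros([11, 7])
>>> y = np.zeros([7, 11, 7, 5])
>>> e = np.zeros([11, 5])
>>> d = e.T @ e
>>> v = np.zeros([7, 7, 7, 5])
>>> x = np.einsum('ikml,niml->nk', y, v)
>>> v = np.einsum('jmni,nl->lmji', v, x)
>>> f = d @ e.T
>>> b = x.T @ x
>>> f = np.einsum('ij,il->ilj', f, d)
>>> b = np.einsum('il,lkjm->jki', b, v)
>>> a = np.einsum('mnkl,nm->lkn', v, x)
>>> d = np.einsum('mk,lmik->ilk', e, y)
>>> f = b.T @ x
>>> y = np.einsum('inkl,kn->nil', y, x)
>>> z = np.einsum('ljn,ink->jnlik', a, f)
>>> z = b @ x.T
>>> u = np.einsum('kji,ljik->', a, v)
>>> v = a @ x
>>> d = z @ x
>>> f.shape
(11, 7, 11)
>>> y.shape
(11, 7, 5)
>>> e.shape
(11, 5)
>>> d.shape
(7, 7, 11)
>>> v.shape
(5, 7, 11)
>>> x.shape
(7, 11)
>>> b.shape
(7, 7, 11)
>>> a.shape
(5, 7, 7)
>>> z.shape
(7, 7, 7)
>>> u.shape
()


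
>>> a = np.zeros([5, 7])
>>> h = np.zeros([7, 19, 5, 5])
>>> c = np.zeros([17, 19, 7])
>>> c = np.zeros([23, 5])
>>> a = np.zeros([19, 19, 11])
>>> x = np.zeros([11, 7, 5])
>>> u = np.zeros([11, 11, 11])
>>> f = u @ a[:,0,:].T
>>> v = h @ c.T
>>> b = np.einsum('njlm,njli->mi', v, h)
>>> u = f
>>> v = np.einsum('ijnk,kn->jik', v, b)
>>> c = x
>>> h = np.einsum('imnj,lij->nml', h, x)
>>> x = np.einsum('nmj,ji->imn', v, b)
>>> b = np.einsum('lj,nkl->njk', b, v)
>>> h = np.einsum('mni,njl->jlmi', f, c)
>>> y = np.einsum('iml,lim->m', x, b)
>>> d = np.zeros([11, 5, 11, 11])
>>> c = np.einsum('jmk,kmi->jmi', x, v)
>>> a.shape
(19, 19, 11)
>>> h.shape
(7, 5, 11, 19)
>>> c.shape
(5, 7, 23)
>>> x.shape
(5, 7, 19)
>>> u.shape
(11, 11, 19)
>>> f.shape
(11, 11, 19)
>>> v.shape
(19, 7, 23)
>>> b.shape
(19, 5, 7)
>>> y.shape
(7,)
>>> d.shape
(11, 5, 11, 11)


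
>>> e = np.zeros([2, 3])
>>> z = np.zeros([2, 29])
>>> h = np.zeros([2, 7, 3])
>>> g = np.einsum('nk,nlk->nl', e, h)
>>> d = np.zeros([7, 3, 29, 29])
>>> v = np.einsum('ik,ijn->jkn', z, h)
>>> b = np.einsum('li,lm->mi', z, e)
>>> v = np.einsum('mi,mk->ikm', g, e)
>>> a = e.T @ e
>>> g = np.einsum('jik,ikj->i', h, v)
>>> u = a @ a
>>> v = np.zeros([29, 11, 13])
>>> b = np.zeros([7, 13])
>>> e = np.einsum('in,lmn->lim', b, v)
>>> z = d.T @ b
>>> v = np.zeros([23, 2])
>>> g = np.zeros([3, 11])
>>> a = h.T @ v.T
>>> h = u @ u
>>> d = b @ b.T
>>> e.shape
(29, 7, 11)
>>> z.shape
(29, 29, 3, 13)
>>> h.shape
(3, 3)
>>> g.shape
(3, 11)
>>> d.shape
(7, 7)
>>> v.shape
(23, 2)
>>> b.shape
(7, 13)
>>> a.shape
(3, 7, 23)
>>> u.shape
(3, 3)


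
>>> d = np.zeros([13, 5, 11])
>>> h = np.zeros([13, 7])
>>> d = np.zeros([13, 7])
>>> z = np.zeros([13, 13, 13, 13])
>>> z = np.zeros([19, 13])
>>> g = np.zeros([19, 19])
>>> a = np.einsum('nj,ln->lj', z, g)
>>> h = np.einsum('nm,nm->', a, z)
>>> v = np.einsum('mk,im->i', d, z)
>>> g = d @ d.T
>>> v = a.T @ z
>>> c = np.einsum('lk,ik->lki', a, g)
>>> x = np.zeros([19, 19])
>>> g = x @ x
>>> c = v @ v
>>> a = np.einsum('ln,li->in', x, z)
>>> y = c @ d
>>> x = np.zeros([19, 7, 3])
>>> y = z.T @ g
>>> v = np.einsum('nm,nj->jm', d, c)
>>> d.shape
(13, 7)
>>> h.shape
()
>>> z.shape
(19, 13)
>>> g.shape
(19, 19)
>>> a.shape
(13, 19)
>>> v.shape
(13, 7)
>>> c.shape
(13, 13)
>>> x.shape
(19, 7, 3)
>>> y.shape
(13, 19)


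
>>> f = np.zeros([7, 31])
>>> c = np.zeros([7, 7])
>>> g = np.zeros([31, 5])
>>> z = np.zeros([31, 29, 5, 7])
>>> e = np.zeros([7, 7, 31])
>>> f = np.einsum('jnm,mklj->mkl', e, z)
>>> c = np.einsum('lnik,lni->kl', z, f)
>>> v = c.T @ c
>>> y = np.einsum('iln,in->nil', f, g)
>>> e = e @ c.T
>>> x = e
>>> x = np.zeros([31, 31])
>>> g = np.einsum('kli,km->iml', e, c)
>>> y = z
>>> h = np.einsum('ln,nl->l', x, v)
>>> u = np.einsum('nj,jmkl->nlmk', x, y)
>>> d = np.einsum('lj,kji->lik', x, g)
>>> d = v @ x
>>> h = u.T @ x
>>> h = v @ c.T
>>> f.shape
(31, 29, 5)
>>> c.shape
(7, 31)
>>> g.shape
(7, 31, 7)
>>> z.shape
(31, 29, 5, 7)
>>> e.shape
(7, 7, 7)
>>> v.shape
(31, 31)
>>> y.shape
(31, 29, 5, 7)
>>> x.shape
(31, 31)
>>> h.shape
(31, 7)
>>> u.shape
(31, 7, 29, 5)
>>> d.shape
(31, 31)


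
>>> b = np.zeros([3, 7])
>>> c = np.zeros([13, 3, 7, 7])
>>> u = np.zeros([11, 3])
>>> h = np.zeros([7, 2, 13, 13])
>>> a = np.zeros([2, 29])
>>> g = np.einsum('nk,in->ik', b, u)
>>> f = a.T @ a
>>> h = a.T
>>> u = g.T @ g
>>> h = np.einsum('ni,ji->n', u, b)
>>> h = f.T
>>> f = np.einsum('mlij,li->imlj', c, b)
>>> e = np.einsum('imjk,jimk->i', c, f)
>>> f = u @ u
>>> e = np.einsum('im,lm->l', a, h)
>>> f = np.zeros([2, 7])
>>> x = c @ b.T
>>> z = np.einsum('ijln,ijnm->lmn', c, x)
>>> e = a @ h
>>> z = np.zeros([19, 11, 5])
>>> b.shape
(3, 7)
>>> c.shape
(13, 3, 7, 7)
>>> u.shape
(7, 7)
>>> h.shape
(29, 29)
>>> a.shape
(2, 29)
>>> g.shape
(11, 7)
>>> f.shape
(2, 7)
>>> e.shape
(2, 29)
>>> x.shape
(13, 3, 7, 3)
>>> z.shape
(19, 11, 5)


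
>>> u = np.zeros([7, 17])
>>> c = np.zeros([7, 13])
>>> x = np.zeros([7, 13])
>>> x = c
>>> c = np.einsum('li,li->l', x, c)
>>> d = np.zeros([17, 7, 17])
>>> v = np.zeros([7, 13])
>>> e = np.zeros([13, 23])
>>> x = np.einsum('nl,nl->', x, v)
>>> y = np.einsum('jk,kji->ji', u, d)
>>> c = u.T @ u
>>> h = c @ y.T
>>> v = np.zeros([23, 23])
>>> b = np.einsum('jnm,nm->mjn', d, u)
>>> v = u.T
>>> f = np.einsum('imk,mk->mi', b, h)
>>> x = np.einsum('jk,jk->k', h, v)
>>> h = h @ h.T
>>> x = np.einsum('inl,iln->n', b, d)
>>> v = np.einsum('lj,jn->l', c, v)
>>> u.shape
(7, 17)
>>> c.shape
(17, 17)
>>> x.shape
(17,)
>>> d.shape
(17, 7, 17)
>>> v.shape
(17,)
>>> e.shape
(13, 23)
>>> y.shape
(7, 17)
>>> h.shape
(17, 17)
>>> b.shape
(17, 17, 7)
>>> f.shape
(17, 17)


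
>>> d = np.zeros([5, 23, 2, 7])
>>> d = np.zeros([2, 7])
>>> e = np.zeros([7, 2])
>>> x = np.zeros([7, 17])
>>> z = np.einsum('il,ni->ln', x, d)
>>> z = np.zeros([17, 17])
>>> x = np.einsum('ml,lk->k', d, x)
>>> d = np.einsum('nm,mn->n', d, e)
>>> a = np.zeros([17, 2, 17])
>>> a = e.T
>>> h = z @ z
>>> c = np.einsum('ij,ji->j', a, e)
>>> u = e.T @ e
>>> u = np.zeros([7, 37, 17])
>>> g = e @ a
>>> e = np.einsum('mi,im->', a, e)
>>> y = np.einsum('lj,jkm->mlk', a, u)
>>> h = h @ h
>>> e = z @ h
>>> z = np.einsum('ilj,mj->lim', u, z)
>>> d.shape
(2,)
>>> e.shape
(17, 17)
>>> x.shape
(17,)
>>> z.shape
(37, 7, 17)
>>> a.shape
(2, 7)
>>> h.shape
(17, 17)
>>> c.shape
(7,)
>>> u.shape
(7, 37, 17)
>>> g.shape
(7, 7)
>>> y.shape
(17, 2, 37)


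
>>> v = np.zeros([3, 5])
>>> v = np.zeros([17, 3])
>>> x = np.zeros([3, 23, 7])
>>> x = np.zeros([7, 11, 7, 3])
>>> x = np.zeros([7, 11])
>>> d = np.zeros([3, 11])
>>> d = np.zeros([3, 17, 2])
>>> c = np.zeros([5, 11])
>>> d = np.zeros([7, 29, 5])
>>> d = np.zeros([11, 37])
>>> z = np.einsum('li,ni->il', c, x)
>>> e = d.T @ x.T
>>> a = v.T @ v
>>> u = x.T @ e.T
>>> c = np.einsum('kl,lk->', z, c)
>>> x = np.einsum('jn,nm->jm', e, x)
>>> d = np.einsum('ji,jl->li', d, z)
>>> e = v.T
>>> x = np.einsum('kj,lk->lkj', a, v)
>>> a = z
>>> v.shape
(17, 3)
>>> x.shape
(17, 3, 3)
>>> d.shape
(5, 37)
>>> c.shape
()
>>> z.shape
(11, 5)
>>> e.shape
(3, 17)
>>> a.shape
(11, 5)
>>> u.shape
(11, 37)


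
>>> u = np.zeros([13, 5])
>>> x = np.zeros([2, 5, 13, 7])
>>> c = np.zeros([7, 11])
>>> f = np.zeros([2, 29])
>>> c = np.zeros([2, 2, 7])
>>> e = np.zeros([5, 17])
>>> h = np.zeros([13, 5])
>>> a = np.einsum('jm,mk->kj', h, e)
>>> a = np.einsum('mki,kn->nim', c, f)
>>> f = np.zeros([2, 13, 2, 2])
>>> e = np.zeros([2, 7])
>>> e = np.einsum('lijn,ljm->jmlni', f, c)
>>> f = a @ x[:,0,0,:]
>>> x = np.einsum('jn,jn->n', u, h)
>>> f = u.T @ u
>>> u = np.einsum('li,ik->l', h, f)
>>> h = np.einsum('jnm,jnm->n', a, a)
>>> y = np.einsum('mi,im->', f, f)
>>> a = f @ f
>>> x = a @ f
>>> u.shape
(13,)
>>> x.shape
(5, 5)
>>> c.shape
(2, 2, 7)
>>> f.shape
(5, 5)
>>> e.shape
(2, 7, 2, 2, 13)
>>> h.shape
(7,)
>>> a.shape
(5, 5)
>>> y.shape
()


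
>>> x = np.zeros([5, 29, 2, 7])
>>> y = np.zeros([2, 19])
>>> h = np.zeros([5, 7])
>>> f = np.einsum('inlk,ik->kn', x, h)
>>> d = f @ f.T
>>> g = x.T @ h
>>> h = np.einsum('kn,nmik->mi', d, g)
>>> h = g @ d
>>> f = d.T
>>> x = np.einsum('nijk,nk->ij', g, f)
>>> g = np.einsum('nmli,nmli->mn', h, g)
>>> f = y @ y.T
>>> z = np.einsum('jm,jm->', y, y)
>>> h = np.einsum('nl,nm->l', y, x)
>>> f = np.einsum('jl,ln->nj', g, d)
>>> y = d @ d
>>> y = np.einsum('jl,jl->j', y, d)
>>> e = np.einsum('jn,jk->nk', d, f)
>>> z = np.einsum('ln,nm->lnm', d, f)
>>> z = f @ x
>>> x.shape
(2, 29)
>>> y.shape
(7,)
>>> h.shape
(19,)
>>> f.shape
(7, 2)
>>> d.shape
(7, 7)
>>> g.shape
(2, 7)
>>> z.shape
(7, 29)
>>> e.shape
(7, 2)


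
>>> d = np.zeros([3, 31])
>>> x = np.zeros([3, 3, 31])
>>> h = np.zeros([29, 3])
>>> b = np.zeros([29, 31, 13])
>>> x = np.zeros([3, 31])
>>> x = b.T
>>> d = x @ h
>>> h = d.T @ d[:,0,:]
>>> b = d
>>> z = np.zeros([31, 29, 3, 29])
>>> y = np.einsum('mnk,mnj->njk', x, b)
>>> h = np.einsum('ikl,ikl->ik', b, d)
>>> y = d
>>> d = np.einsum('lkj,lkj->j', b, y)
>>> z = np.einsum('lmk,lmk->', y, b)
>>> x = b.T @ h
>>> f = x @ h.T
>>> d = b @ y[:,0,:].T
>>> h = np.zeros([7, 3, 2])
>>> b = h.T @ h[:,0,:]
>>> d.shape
(13, 31, 13)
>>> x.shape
(3, 31, 31)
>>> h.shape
(7, 3, 2)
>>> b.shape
(2, 3, 2)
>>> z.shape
()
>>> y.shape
(13, 31, 3)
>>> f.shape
(3, 31, 13)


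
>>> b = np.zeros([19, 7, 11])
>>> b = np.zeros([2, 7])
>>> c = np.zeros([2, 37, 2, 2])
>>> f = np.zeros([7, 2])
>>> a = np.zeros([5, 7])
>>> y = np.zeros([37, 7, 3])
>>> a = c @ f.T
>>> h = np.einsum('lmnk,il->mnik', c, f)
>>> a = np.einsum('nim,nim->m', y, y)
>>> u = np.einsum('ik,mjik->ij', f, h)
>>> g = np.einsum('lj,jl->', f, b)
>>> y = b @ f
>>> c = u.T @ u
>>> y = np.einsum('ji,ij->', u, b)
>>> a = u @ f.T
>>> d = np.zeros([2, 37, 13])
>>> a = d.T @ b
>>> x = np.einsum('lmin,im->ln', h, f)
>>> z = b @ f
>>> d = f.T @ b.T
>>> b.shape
(2, 7)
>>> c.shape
(2, 2)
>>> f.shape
(7, 2)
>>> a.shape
(13, 37, 7)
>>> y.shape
()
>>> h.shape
(37, 2, 7, 2)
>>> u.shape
(7, 2)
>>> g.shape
()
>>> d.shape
(2, 2)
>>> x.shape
(37, 2)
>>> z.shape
(2, 2)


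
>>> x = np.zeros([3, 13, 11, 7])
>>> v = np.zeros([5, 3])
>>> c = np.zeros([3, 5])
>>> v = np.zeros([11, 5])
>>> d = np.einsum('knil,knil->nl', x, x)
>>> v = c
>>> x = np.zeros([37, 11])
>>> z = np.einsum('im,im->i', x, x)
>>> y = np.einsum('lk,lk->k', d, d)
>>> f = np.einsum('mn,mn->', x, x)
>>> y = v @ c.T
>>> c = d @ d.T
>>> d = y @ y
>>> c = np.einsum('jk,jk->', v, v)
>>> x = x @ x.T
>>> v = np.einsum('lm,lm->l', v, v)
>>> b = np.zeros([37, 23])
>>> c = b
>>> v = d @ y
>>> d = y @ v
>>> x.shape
(37, 37)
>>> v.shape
(3, 3)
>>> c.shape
(37, 23)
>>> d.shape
(3, 3)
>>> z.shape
(37,)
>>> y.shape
(3, 3)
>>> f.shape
()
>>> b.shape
(37, 23)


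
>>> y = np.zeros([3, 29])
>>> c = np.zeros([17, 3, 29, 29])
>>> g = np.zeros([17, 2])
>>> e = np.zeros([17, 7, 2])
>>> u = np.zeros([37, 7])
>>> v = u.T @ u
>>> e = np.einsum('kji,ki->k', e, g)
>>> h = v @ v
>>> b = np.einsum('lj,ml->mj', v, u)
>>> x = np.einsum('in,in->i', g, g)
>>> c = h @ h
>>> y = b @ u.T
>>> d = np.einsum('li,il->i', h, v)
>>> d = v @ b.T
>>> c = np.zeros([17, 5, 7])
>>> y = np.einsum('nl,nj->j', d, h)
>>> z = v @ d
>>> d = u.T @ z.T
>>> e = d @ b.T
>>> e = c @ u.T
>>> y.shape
(7,)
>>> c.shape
(17, 5, 7)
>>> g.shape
(17, 2)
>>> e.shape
(17, 5, 37)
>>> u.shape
(37, 7)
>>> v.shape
(7, 7)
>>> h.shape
(7, 7)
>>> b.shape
(37, 7)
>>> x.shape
(17,)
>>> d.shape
(7, 7)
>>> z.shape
(7, 37)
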